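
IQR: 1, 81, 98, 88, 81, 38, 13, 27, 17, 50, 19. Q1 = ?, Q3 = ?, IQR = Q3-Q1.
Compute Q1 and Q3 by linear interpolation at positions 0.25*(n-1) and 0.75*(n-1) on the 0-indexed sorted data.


Sorted: 1, 13, 17, 19, 27, 38, 50, 81, 81, 88, 98
Q1 (25th %ile) = 18.0000
Q3 (75th %ile) = 81.0000
IQR = 81.0000 - 18.0000 = 63.0000

IQR = 63.0000


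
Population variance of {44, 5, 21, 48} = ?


Mean = 29.5000
Squared deviations: 210.2500, 600.2500, 72.2500, 342.2500
Sum = 1225.0000
Variance = 1225.0000/4 = 306.2500

Variance = 306.2500


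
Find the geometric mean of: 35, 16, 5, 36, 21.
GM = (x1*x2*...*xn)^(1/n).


Product = 35 × 16 × 5 × 36 × 21 = 2116800
GM = 2116800^(1/5) = 18.4135

GM = 18.4135


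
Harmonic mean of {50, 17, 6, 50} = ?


Sum of reciprocals = 1/50 + 1/17 + 1/6 + 1/50 = 0.265490
HM = 4/0.265490 = 15.0665

HM = 15.0665


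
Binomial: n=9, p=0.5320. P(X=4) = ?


C(9,4) = 126
p^4 = 0.080103
(1-p)^5 = 0.022451
P = 126 * 0.080103 * 0.022451 = 0.2266

P(X=4) = 0.2266


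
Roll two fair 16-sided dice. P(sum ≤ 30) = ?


Total outcomes = 16×16 = 256
Favorable (sum ≤ 30): 253
P = 253/256 = 0.9883

P = 0.9883


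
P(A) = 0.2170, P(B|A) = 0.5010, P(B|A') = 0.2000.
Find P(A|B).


P(B) = P(B|A)*P(A) + P(B|A')*P(A')
= 0.5010*0.2170 + 0.2000*0.7830
= 0.108717 + 0.156600 = 0.265317
P(A|B) = 0.108717/0.265317 = 0.4098

P(A|B) = 0.4098


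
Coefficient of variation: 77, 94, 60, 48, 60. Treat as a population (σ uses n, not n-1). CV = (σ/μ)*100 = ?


Mean = 67.8000
SD = 16.0300
CV = (16.0300/67.8000)*100 = 23.6430%

CV = 23.6430%


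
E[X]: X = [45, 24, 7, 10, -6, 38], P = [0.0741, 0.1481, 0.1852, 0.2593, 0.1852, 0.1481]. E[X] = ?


E[X] = 45*0.0741 + 24*0.1481 + 7*0.1852 + 10*0.2593 - 6*0.1852 + 38*0.1481
= 3.3345 + 3.5544 + 1.2964 + 2.5930 - 1.1112 + 5.6278
= 15.2949

E[X] = 15.2949


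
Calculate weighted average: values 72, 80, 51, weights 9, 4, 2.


Numerator = 72*9 + 80*4 + 51*2 = 1070
Denominator = 9 + 4 + 2 = 15
WM = 1070/15 = 71.3333

WM = 71.3333


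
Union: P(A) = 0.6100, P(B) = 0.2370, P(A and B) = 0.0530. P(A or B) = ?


P(A∪B) = 0.6100 + 0.2370 - 0.0530
= 0.8470 - 0.0530
= 0.7940

P(A∪B) = 0.7940


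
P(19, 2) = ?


P(19,2) = 19!/17!
= 121645100408832000/355687428096000
= 342

P(19,2) = 342


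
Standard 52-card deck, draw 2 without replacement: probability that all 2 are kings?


P(all kings) = (4/52) × (3/51)
= 0.0045

P = 0.0045


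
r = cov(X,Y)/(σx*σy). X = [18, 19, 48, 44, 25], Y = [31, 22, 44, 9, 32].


Mean X = 30.8000, Mean Y = 27.6000
SD X = 12.702756, SD Y = 11.637869
Cov = 6.720000
r = 6.720000/(12.702756*11.637869) = 0.0455

r = 0.0455


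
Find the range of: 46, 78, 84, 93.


Max = 93, Min = 46
Range = 93 - 46 = 47

Range = 47


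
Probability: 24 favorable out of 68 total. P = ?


P = 24/68 = 0.3529

P = 0.3529


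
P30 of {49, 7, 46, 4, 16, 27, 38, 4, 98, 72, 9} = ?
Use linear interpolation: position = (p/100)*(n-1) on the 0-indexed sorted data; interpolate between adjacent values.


Sorted: 4, 4, 7, 9, 16, 27, 38, 46, 49, 72, 98
n = 11
Index = 30/100 * 10 = 3.0000
Lower = data[3] = 9, Upper = data[4] = 16
P30 = 9 + 0*(7) = 9.0000

P30 = 9.0000


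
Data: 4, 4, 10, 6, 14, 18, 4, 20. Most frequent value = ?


Frequencies: 4:3, 6:1, 10:1, 14:1, 18:1, 20:1
Max frequency = 3
Mode = 4

Mode = 4


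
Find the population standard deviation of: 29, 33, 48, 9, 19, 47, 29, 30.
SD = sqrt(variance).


Mean = 30.5000
Variance = 148.0000
SD = sqrt(148.0000) = 12.1655

SD = 12.1655


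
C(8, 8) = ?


C(8,8) = 8!/(8! × 0!)
= 40320/(40320 × 1)
= 1

C(8,8) = 1


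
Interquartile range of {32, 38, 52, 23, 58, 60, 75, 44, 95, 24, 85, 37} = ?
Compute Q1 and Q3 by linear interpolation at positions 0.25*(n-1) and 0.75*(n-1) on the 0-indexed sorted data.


Sorted: 23, 24, 32, 37, 38, 44, 52, 58, 60, 75, 85, 95
Q1 (25th %ile) = 35.7500
Q3 (75th %ile) = 63.7500
IQR = 63.7500 - 35.7500 = 28.0000

IQR = 28.0000


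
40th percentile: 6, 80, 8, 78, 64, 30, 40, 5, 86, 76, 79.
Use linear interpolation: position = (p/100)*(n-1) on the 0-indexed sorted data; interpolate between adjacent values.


Sorted: 5, 6, 8, 30, 40, 64, 76, 78, 79, 80, 86
n = 11
Index = 40/100 * 10 = 4.0000
Lower = data[4] = 40, Upper = data[5] = 64
P40 = 40 + 0*(24) = 40.0000

P40 = 40.0000


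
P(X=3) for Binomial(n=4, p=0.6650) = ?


C(4,3) = 4
p^3 = 0.294080
(1-p)^1 = 0.335000
P = 4 * 0.294080 * 0.335000 = 0.3941

P(X=3) = 0.3941


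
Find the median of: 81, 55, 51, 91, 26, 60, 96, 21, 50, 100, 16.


Sorted: 16, 21, 26, 50, 51, 55, 60, 81, 91, 96, 100
n = 11 (odd)
Middle value = 55

Median = 55


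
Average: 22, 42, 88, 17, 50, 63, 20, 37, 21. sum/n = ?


Sum = 22 + 42 + 88 + 17 + 50 + 63 + 20 + 37 + 21 = 360
n = 9
Mean = 360/9 = 40.0000

Mean = 40.0000


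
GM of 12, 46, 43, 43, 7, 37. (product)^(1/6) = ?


Product = 12 × 46 × 43 × 43 × 7 × 37 = 264347832
GM = 264347832^(1/6) = 25.3335

GM = 25.3335


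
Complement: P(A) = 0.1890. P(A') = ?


P(not A) = 1 - 0.1890 = 0.8110

P(not A) = 0.8110


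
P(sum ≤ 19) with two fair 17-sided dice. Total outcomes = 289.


Total outcomes = 17×17 = 289
Favorable (sum ≤ 19): 169
P = 169/289 = 0.5848

P = 0.5848


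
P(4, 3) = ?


P(4,3) = 4!/1!
= 24/1
= 24

P(4,3) = 24


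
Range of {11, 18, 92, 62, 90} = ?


Max = 92, Min = 11
Range = 92 - 11 = 81

Range = 81


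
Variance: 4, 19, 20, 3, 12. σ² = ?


Mean = 11.6000
Squared deviations: 57.7600, 54.7600, 70.5600, 73.9600, 0.1600
Sum = 257.2000
Variance = 257.2000/5 = 51.4400

Variance = 51.4400


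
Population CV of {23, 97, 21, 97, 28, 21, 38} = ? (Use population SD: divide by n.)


Mean = 46.4286
SD = 32.4427
CV = (32.4427/46.4286)*100 = 69.8766%

CV = 69.8766%


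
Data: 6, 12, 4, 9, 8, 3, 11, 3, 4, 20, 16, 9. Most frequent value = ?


Frequencies: 3:2, 4:2, 6:1, 8:1, 9:2, 11:1, 12:1, 16:1, 20:1
Max frequency = 2
Mode = 3, 4, 9

Mode = 3, 4, 9


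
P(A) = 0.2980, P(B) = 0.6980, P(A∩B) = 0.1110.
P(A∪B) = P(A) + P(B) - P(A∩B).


P(A∪B) = 0.2980 + 0.6980 - 0.1110
= 0.9960 - 0.1110
= 0.8850

P(A∪B) = 0.8850


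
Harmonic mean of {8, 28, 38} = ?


Sum of reciprocals = 1/8 + 1/28 + 1/38 = 0.187030
HM = 3/0.187030 = 16.0402

HM = 16.0402


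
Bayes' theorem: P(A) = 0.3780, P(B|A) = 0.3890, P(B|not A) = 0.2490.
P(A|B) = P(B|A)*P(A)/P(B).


P(B) = P(B|A)*P(A) + P(B|A')*P(A')
= 0.3890*0.3780 + 0.2490*0.6220
= 0.147042 + 0.154878 = 0.301920
P(A|B) = 0.147042/0.301920 = 0.4870

P(A|B) = 0.4870


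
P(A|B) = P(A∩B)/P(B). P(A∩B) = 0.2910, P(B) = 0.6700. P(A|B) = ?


P(A|B) = 0.2910/0.6700 = 0.4343

P(A|B) = 0.4343


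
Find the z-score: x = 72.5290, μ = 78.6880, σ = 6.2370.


z = (72.5290 - 78.6880)/6.2370
= -6.1590/6.2370
= -0.9875

z = -0.9875


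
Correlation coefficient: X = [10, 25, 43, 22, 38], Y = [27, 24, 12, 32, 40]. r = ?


Mean X = 27.6000, Mean Y = 27.0000
SD X = 11.774549, SD Y = 9.252027
Cov = -23.200000
r = -23.200000/(11.774549*9.252027) = -0.2130

r = -0.2130


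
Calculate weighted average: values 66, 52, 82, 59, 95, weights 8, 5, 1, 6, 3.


Numerator = 66*8 + 52*5 + 82*1 + 59*6 + 95*3 = 1509
Denominator = 8 + 5 + 1 + 6 + 3 = 23
WM = 1509/23 = 65.6087

WM = 65.6087


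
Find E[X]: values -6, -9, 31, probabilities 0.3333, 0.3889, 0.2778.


E[X] = -6*0.3333 - 9*0.3889 + 31*0.2778
= -1.9998 - 3.5001 + 8.6118
= 3.1119

E[X] = 3.1119


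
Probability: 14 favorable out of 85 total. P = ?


P = 14/85 = 0.1647

P = 0.1647


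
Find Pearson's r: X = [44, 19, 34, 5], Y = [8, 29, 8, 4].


Mean X = 25.5000, Mean Y = 12.2500
SD X = 14.807093, SD Y = 9.807523
Cov = -13.625000
r = -13.625000/(14.807093*9.807523) = -0.0938

r = -0.0938


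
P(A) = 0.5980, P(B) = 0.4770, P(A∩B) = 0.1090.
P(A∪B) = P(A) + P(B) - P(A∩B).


P(A∪B) = 0.5980 + 0.4770 - 0.1090
= 1.0750 - 0.1090
= 0.9660

P(A∪B) = 0.9660


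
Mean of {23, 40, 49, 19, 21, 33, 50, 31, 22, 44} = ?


Sum = 23 + 40 + 49 + 19 + 21 + 33 + 50 + 31 + 22 + 44 = 332
n = 10
Mean = 332/10 = 33.2000

Mean = 33.2000


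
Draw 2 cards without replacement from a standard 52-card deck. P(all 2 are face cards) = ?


P(all face cards) = (12/52) × (11/51)
= 0.0498

P = 0.0498


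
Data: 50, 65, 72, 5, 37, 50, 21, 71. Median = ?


Sorted: 5, 21, 37, 50, 50, 65, 71, 72
n = 8 (even)
Middle values: 50 and 50
Median = (50+50)/2 = 50.0000

Median = 50.0000


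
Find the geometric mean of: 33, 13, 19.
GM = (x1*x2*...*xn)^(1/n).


Product = 33 × 13 × 19 = 8151
GM = 8151^(1/3) = 20.1250

GM = 20.1250


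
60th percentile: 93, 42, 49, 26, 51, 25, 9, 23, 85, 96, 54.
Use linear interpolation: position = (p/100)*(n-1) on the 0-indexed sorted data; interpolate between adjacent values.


Sorted: 9, 23, 25, 26, 42, 49, 51, 54, 85, 93, 96
n = 11
Index = 60/100 * 10 = 6.0000
Lower = data[6] = 51, Upper = data[7] = 54
P60 = 51 + 0*(3) = 51.0000

P60 = 51.0000


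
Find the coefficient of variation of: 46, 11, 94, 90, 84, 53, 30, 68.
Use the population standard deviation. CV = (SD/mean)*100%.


Mean = 59.5000
SD = 27.9285
CV = (27.9285/59.5000)*100 = 46.9386%

CV = 46.9386%


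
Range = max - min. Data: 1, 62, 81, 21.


Max = 81, Min = 1
Range = 81 - 1 = 80

Range = 80


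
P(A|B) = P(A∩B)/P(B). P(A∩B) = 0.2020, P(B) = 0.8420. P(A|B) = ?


P(A|B) = 0.2020/0.8420 = 0.2399

P(A|B) = 0.2399


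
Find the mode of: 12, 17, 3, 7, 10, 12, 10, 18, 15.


Frequencies: 3:1, 7:1, 10:2, 12:2, 15:1, 17:1, 18:1
Max frequency = 2
Mode = 10, 12

Mode = 10, 12


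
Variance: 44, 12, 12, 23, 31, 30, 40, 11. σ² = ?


Mean = 25.3750
Squared deviations: 346.8906, 178.8906, 178.8906, 5.6406, 31.6406, 21.3906, 213.8906, 206.6406
Sum = 1183.8750
Variance = 1183.8750/8 = 147.9844

Variance = 147.9844


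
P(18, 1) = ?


P(18,1) = 18!/17!
= 6402373705728000/355687428096000
= 18

P(18,1) = 18


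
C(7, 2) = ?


C(7,2) = 7!/(2! × 5!)
= 5040/(2 × 120)
= 21

C(7,2) = 21


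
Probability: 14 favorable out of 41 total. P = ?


P = 14/41 = 0.3415

P = 0.3415


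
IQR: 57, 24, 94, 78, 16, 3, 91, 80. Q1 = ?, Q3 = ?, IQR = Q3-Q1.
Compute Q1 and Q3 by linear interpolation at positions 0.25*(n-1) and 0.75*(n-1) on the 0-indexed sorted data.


Sorted: 3, 16, 24, 57, 78, 80, 91, 94
Q1 (25th %ile) = 22.0000
Q3 (75th %ile) = 82.7500
IQR = 82.7500 - 22.0000 = 60.7500

IQR = 60.7500


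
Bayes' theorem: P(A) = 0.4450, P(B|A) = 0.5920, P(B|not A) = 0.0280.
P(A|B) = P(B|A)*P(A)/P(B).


P(B) = P(B|A)*P(A) + P(B|A')*P(A')
= 0.5920*0.4450 + 0.0280*0.5550
= 0.263440 + 0.015540 = 0.278980
P(A|B) = 0.263440/0.278980 = 0.9443

P(A|B) = 0.9443


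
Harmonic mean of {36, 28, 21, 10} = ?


Sum of reciprocals = 1/36 + 1/28 + 1/21 + 1/10 = 0.211111
HM = 4/0.211111 = 18.9474

HM = 18.9474


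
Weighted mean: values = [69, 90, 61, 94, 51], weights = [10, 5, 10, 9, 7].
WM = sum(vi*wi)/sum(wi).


Numerator = 69*10 + 90*5 + 61*10 + 94*9 + 51*7 = 2953
Denominator = 10 + 5 + 10 + 9 + 7 = 41
WM = 2953/41 = 72.0244

WM = 72.0244


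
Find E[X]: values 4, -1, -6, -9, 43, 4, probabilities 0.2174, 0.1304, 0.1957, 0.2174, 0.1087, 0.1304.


E[X] = 4*0.2174 - 1*0.1304 - 6*0.1957 - 9*0.2174 + 43*0.1087 + 4*0.1304
= 0.8696 - 0.1304 - 1.1742 - 1.9566 + 4.6741 + 0.5216
= 2.8041

E[X] = 2.8041


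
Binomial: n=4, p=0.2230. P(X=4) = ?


C(4,4) = 1
p^4 = 0.002473
(1-p)^0 = 1.000000
P = 1 * 0.002473 * 1.000000 = 0.0025

P(X=4) = 0.0025


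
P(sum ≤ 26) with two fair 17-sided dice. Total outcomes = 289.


Total outcomes = 17×17 = 289
Favorable (sum ≤ 26): 253
P = 253/289 = 0.8754

P = 0.8754


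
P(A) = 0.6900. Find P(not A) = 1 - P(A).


P(not A) = 1 - 0.6900 = 0.3100

P(not A) = 0.3100


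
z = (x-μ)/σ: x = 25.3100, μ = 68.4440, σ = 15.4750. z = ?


z = (25.3100 - 68.4440)/15.4750
= -43.1340/15.4750
= -2.7873

z = -2.7873


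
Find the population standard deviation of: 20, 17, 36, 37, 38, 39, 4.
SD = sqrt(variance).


Mean = 27.2857
Variance = 160.4898
SD = sqrt(160.4898) = 12.6685

SD = 12.6685


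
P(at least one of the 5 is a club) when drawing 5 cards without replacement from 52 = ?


P(at least one) = 1 - P(none)
P(none) = (39/52) × (38/51) × (37/50) × (36/49) × (35/48) = 0.221534
P(at least one) = 1 - 0.221534 = 0.7785

P = 0.7785


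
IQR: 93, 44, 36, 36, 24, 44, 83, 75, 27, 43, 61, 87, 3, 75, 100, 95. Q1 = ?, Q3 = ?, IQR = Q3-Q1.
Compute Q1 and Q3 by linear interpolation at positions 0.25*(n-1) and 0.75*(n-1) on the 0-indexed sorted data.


Sorted: 3, 24, 27, 36, 36, 43, 44, 44, 61, 75, 75, 83, 87, 93, 95, 100
Q1 (25th %ile) = 36.0000
Q3 (75th %ile) = 84.0000
IQR = 84.0000 - 36.0000 = 48.0000

IQR = 48.0000


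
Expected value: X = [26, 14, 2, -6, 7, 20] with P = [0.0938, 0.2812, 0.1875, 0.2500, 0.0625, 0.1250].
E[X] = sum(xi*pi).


E[X] = 26*0.0938 + 14*0.2812 + 2*0.1875 - 6*0.2500 + 7*0.0625 + 20*0.1250
= 2.4388 + 3.9368 + 0.3750 - 1.5000 + 0.4375 + 2.5000
= 8.1881

E[X] = 8.1881


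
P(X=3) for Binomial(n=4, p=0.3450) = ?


C(4,3) = 4
p^3 = 0.041064
(1-p)^1 = 0.655000
P = 4 * 0.041064 * 0.655000 = 0.1076

P(X=3) = 0.1076


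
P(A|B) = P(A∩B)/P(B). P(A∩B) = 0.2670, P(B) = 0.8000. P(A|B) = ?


P(A|B) = 0.2670/0.8000 = 0.3337

P(A|B) = 0.3337


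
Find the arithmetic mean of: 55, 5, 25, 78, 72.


Sum = 55 + 5 + 25 + 78 + 72 = 235
n = 5
Mean = 235/5 = 47.0000

Mean = 47.0000


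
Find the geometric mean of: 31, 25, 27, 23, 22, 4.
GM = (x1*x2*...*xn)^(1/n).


Product = 31 × 25 × 27 × 23 × 22 × 4 = 42352200
GM = 42352200^(1/6) = 18.6701

GM = 18.6701


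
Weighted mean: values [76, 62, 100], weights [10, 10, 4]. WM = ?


Numerator = 76*10 + 62*10 + 100*4 = 1780
Denominator = 10 + 10 + 4 = 24
WM = 1780/24 = 74.1667

WM = 74.1667


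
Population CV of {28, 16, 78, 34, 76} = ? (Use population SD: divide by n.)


Mean = 46.4000
SD = 25.6562
CV = (25.6562/46.4000)*100 = 55.2935%

CV = 55.2935%


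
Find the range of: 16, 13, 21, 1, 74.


Max = 74, Min = 1
Range = 74 - 1 = 73

Range = 73


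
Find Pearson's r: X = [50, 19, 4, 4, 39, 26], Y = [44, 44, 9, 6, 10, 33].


Mean X = 23.6667, Mean Y = 24.3333
SD X = 16.977109, SD Y = 16.458703
Cov = 148.111111
r = 148.111111/(16.977109*16.458703) = 0.5301

r = 0.5301


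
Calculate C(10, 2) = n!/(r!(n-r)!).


C(10,2) = 10!/(2! × 8!)
= 3628800/(2 × 40320)
= 45

C(10,2) = 45


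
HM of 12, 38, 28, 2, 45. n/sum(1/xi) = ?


Sum of reciprocals = 1/12 + 1/38 + 1/28 + 1/2 + 1/45 = 0.667586
HM = 5/0.667586 = 7.4897

HM = 7.4897


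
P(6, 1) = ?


P(6,1) = 6!/5!
= 720/120
= 6

P(6,1) = 6


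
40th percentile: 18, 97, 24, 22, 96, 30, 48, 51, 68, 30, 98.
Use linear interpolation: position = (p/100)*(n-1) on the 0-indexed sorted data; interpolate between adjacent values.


Sorted: 18, 22, 24, 30, 30, 48, 51, 68, 96, 97, 98
n = 11
Index = 40/100 * 10 = 4.0000
Lower = data[4] = 30, Upper = data[5] = 48
P40 = 30 + 0*(18) = 30.0000

P40 = 30.0000


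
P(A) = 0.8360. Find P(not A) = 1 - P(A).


P(not A) = 1 - 0.8360 = 0.1640

P(not A) = 0.1640


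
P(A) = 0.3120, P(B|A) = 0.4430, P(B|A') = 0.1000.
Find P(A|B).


P(B) = P(B|A)*P(A) + P(B|A')*P(A')
= 0.4430*0.3120 + 0.1000*0.6880
= 0.138216 + 0.068800 = 0.207016
P(A|B) = 0.138216/0.207016 = 0.6677

P(A|B) = 0.6677


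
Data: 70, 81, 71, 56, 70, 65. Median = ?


Sorted: 56, 65, 70, 70, 71, 81
n = 6 (even)
Middle values: 70 and 70
Median = (70+70)/2 = 70.0000

Median = 70.0000


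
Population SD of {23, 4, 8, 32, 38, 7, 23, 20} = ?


Mean = 19.3750
Variance = 131.4844
SD = sqrt(131.4844) = 11.4667

SD = 11.4667


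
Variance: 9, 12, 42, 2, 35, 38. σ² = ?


Mean = 23.0000
Squared deviations: 196.0000, 121.0000, 361.0000, 441.0000, 144.0000, 225.0000
Sum = 1488.0000
Variance = 1488.0000/6 = 248.0000

Variance = 248.0000


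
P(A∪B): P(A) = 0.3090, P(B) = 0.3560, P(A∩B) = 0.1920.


P(A∪B) = 0.3090 + 0.3560 - 0.1920
= 0.6650 - 0.1920
= 0.4730

P(A∪B) = 0.4730


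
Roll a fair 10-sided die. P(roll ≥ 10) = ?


Favorable outcomes (roll ≥ 10): 1
Total outcomes = 10
P = 1/10 = 0.1000

P = 0.1000


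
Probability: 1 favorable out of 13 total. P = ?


P = 1/13 = 0.0769

P = 0.0769


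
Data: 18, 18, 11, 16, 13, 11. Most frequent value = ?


Frequencies: 11:2, 13:1, 16:1, 18:2
Max frequency = 2
Mode = 11, 18

Mode = 11, 18


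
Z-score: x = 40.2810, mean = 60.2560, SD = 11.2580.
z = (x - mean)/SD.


z = (40.2810 - 60.2560)/11.2580
= -19.9750/11.2580
= -1.7743

z = -1.7743


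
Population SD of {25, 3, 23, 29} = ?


Mean = 20.0000
Variance = 101.0000
SD = sqrt(101.0000) = 10.0499

SD = 10.0499


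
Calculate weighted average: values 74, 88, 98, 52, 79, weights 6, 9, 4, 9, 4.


Numerator = 74*6 + 88*9 + 98*4 + 52*9 + 79*4 = 2412
Denominator = 6 + 9 + 4 + 9 + 4 = 32
WM = 2412/32 = 75.3750

WM = 75.3750


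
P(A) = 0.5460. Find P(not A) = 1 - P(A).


P(not A) = 1 - 0.5460 = 0.4540

P(not A) = 0.4540


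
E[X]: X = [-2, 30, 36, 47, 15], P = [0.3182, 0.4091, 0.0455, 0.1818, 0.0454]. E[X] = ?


E[X] = -2*0.3182 + 30*0.4091 + 36*0.0455 + 47*0.1818 + 15*0.0454
= -0.6364 + 12.2730 + 1.6380 + 8.5446 + 0.6810
= 22.5002

E[X] = 22.5002


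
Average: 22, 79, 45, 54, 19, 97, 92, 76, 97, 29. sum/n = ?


Sum = 22 + 79 + 45 + 54 + 19 + 97 + 92 + 76 + 97 + 29 = 610
n = 10
Mean = 610/10 = 61.0000

Mean = 61.0000


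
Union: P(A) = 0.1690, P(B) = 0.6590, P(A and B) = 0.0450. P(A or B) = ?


P(A∪B) = 0.1690 + 0.6590 - 0.0450
= 0.8280 - 0.0450
= 0.7830

P(A∪B) = 0.7830


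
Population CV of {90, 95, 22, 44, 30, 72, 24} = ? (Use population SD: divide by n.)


Mean = 53.8571
SD = 29.0341
CV = (29.0341/53.8571)*100 = 53.9095%

CV = 53.9095%


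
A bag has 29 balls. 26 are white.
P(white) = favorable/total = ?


P = 26/29 = 0.8966

P = 0.8966


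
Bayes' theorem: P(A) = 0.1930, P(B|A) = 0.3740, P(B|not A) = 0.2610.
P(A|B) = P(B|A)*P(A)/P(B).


P(B) = P(B|A)*P(A) + P(B|A')*P(A')
= 0.3740*0.1930 + 0.2610*0.8070
= 0.072182 + 0.210627 = 0.282809
P(A|B) = 0.072182/0.282809 = 0.2552

P(A|B) = 0.2552


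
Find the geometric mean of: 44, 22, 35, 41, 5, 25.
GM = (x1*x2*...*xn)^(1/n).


Product = 44 × 22 × 35 × 41 × 5 × 25 = 173635000
GM = 173635000^(1/6) = 23.6196

GM = 23.6196


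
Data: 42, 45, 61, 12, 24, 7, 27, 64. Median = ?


Sorted: 7, 12, 24, 27, 42, 45, 61, 64
n = 8 (even)
Middle values: 27 and 42
Median = (27+42)/2 = 34.5000

Median = 34.5000


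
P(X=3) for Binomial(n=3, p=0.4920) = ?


C(3,3) = 1
p^3 = 0.119095
(1-p)^0 = 1.000000
P = 1 * 0.119095 * 1.000000 = 0.1191

P(X=3) = 0.1191


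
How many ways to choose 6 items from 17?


C(17,6) = 17!/(6! × 11!)
= 355687428096000/(720 × 39916800)
= 12376

C(17,6) = 12376


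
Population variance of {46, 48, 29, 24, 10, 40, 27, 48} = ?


Mean = 34.0000
Squared deviations: 144.0000, 196.0000, 25.0000, 100.0000, 576.0000, 36.0000, 49.0000, 196.0000
Sum = 1322.0000
Variance = 1322.0000/8 = 165.2500

Variance = 165.2500


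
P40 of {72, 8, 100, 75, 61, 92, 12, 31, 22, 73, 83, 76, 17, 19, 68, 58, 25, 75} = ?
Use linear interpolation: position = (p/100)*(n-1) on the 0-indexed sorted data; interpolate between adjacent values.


Sorted: 8, 12, 17, 19, 22, 25, 31, 58, 61, 68, 72, 73, 75, 75, 76, 83, 92, 100
n = 18
Index = 40/100 * 17 = 6.8000
Lower = data[6] = 31, Upper = data[7] = 58
P40 = 31 + 0.8000*(27) = 52.6000

P40 = 52.6000


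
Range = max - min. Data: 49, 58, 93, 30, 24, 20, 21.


Max = 93, Min = 20
Range = 93 - 20 = 73

Range = 73


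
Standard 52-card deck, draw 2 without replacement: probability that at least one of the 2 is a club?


P(at least one) = 1 - P(none)
P(none) = (39/52) × (38/51) = 0.558824
P(at least one) = 1 - 0.558824 = 0.4412

P = 0.4412


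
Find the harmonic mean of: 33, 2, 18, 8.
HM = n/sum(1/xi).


Sum of reciprocals = 1/33 + 1/2 + 1/18 + 1/8 = 0.710859
HM = 4/0.710859 = 5.6270

HM = 5.6270


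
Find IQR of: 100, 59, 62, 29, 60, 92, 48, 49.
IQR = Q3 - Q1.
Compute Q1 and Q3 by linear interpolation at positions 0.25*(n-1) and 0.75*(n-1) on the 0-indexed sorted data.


Sorted: 29, 48, 49, 59, 60, 62, 92, 100
Q1 (25th %ile) = 48.7500
Q3 (75th %ile) = 69.5000
IQR = 69.5000 - 48.7500 = 20.7500

IQR = 20.7500


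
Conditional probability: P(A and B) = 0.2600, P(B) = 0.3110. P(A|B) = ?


P(A|B) = 0.2600/0.3110 = 0.8360

P(A|B) = 0.8360


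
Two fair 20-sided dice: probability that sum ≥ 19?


Total outcomes = 20×20 = 400
Favorable (sum ≥ 19): 247
P = 247/400 = 0.6175

P = 0.6175


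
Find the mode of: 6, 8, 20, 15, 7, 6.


Frequencies: 6:2, 7:1, 8:1, 15:1, 20:1
Max frequency = 2
Mode = 6

Mode = 6


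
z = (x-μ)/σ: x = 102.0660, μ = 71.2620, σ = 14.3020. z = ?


z = (102.0660 - 71.2620)/14.3020
= 30.8040/14.3020
= 2.1538

z = 2.1538


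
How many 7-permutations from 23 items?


P(23,7) = 23!/16!
= 25852016738884976640000/20922789888000
= 1235591280

P(23,7) = 1235591280


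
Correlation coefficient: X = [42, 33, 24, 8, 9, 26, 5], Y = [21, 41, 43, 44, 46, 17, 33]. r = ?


Mean X = 21.0000, Mean Y = 35.0000
SD X = 13.027444, SD Y = 10.862780
Cov = -72.142857
r = -72.142857/(13.027444*10.862780) = -0.5098

r = -0.5098


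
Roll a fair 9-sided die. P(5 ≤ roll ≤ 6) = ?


Favorable outcomes (5 ≤ roll ≤ 6): 2
Total outcomes = 9
P = 2/9 = 0.2222

P = 0.2222


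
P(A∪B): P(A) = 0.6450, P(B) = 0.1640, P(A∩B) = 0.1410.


P(A∪B) = 0.6450 + 0.1640 - 0.1410
= 0.8090 - 0.1410
= 0.6680

P(A∪B) = 0.6680


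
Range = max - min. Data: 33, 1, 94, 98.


Max = 98, Min = 1
Range = 98 - 1 = 97

Range = 97


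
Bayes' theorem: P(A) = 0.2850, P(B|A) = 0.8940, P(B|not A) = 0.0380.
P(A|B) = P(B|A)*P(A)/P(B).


P(B) = P(B|A)*P(A) + P(B|A')*P(A')
= 0.8940*0.2850 + 0.0380*0.7150
= 0.254790 + 0.027170 = 0.281960
P(A|B) = 0.254790/0.281960 = 0.9036

P(A|B) = 0.9036


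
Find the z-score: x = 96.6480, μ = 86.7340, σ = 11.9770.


z = (96.6480 - 86.7340)/11.9770
= 9.9140/11.9770
= 0.8278

z = 0.8278


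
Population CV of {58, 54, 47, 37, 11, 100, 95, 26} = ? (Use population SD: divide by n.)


Mean = 53.5000
SD = 29.1161
CV = (29.1161/53.5000)*100 = 54.4227%

CV = 54.4227%


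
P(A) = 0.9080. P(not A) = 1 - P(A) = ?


P(not A) = 1 - 0.9080 = 0.0920

P(not A) = 0.0920


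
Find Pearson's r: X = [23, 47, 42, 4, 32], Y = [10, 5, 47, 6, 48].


Mean X = 29.6000, Mean Y = 23.2000
SD X = 15.239423, SD Y = 19.913814
Cov = 113.080000
r = 113.080000/(15.239423*19.913814) = 0.3726

r = 0.3726


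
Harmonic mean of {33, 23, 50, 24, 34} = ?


Sum of reciprocals = 1/33 + 1/23 + 1/50 + 1/24 + 1/34 = 0.164860
HM = 5/0.164860 = 30.3288

HM = 30.3288


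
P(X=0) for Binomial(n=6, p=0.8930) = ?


C(6,0) = 1
p^0 = 1.000000
(1-p)^6 = 1.500730e-06
P = 1 * 1.000000 * 1.500730e-06 = 1.5007e-06

P(X=0) = 1.5007e-06


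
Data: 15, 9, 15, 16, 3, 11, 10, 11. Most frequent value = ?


Frequencies: 3:1, 9:1, 10:1, 11:2, 15:2, 16:1
Max frequency = 2
Mode = 11, 15

Mode = 11, 15


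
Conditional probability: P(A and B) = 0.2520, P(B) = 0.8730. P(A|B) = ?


P(A|B) = 0.2520/0.8730 = 0.2887

P(A|B) = 0.2887


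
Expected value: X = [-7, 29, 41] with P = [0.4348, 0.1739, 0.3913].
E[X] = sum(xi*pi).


E[X] = -7*0.4348 + 29*0.1739 + 41*0.3913
= -3.0436 + 5.0431 + 16.0433
= 18.0428

E[X] = 18.0428


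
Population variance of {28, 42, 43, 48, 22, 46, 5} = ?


Mean = 33.4286
Squared deviations: 29.4694, 73.4694, 91.6122, 212.3265, 130.6122, 158.0408, 808.1837
Sum = 1503.7143
Variance = 1503.7143/7 = 214.8163

Variance = 214.8163


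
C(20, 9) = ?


C(20,9) = 20!/(9! × 11!)
= 2432902008176640000/(362880 × 39916800)
= 167960

C(20,9) = 167960


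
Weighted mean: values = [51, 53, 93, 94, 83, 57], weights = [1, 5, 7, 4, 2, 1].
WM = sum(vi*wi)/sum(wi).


Numerator = 51*1 + 53*5 + 93*7 + 94*4 + 83*2 + 57*1 = 1566
Denominator = 1 + 5 + 7 + 4 + 2 + 1 = 20
WM = 1566/20 = 78.3000

WM = 78.3000


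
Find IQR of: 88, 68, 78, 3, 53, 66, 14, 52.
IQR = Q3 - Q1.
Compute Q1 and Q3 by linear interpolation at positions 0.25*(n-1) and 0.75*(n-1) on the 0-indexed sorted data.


Sorted: 3, 14, 52, 53, 66, 68, 78, 88
Q1 (25th %ile) = 42.5000
Q3 (75th %ile) = 70.5000
IQR = 70.5000 - 42.5000 = 28.0000

IQR = 28.0000


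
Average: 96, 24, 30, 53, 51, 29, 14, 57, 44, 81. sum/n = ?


Sum = 96 + 24 + 30 + 53 + 51 + 29 + 14 + 57 + 44 + 81 = 479
n = 10
Mean = 479/10 = 47.9000

Mean = 47.9000


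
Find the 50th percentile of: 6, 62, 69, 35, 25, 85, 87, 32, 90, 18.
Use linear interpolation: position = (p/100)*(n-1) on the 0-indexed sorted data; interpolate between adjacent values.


Sorted: 6, 18, 25, 32, 35, 62, 69, 85, 87, 90
n = 10
Index = 50/100 * 9 = 4.5000
Lower = data[4] = 35, Upper = data[5] = 62
P50 = 35 + 0.5000*(27) = 48.5000

P50 = 48.5000


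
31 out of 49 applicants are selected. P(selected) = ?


P = 31/49 = 0.6327

P = 0.6327


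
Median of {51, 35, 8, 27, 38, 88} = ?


Sorted: 8, 27, 35, 38, 51, 88
n = 6 (even)
Middle values: 35 and 38
Median = (35+38)/2 = 36.5000

Median = 36.5000


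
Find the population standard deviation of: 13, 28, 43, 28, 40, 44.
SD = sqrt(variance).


Mean = 32.6667
Variance = 119.8889
SD = sqrt(119.8889) = 10.9494

SD = 10.9494


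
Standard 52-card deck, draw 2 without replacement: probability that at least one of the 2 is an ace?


P(at least one) = 1 - P(none)
P(none) = (48/52) × (47/51) = 0.850679
P(at least one) = 1 - 0.850679 = 0.1493

P = 0.1493


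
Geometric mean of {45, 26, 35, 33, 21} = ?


Product = 45 × 26 × 35 × 33 × 21 = 28378350
GM = 28378350^(1/5) = 30.9455

GM = 30.9455


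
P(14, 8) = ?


P(14,8) = 14!/6!
= 87178291200/720
= 121080960

P(14,8) = 121080960


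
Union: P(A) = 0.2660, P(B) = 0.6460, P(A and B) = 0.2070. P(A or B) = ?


P(A∪B) = 0.2660 + 0.6460 - 0.2070
= 0.9120 - 0.2070
= 0.7050

P(A∪B) = 0.7050


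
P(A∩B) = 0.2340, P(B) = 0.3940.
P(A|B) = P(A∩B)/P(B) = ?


P(A|B) = 0.2340/0.3940 = 0.5939

P(A|B) = 0.5939


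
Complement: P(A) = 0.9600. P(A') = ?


P(not A) = 1 - 0.9600 = 0.0400

P(not A) = 0.0400


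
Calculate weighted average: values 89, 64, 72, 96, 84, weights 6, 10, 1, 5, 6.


Numerator = 89*6 + 64*10 + 72*1 + 96*5 + 84*6 = 2230
Denominator = 6 + 10 + 1 + 5 + 6 = 28
WM = 2230/28 = 79.6429

WM = 79.6429


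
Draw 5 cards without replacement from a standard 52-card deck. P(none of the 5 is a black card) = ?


P(no black cards) = (26/52) × (25/51) × (24/50) × (23/49) × (22/48)
= 0.0253

P = 0.0253


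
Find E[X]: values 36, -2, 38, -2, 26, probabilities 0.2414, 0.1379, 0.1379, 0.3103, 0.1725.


E[X] = 36*0.2414 - 2*0.1379 + 38*0.1379 - 2*0.3103 + 26*0.1725
= 8.6904 - 0.2758 + 5.2402 - 0.6206 + 4.4850
= 17.5192

E[X] = 17.5192


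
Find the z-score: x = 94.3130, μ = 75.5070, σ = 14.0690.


z = (94.3130 - 75.5070)/14.0690
= 18.8060/14.0690
= 1.3367

z = 1.3367


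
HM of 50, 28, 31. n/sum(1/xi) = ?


Sum of reciprocals = 1/50 + 1/28 + 1/31 = 0.087972
HM = 3/0.087972 = 34.1016

HM = 34.1016


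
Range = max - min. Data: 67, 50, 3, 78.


Max = 78, Min = 3
Range = 78 - 3 = 75

Range = 75


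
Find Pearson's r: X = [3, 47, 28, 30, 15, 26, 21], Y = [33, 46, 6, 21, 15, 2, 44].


Mean X = 24.2857, Mean Y = 23.8571
SD X = 12.623270, SD Y = 16.313260
Cov = 29.183673
r = 29.183673/(12.623270*16.313260) = 0.1417

r = 0.1417


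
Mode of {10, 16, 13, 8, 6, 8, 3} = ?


Frequencies: 3:1, 6:1, 8:2, 10:1, 13:1, 16:1
Max frequency = 2
Mode = 8

Mode = 8


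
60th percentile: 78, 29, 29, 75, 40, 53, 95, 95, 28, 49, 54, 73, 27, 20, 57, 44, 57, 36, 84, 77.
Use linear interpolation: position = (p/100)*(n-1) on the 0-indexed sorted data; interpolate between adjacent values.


Sorted: 20, 27, 28, 29, 29, 36, 40, 44, 49, 53, 54, 57, 57, 73, 75, 77, 78, 84, 95, 95
n = 20
Index = 60/100 * 19 = 11.4000
Lower = data[11] = 57, Upper = data[12] = 57
P60 = 57 + 0.4000*(0) = 57.0000

P60 = 57.0000


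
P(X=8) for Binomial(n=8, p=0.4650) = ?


C(8,8) = 1
p^8 = 0.002186
(1-p)^0 = 1.000000
P = 1 * 0.002186 * 1.000000 = 0.0022

P(X=8) = 0.0022


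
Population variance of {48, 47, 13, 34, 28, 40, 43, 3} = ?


Mean = 32.0000
Squared deviations: 256.0000, 225.0000, 361.0000, 4.0000, 16.0000, 64.0000, 121.0000, 841.0000
Sum = 1888.0000
Variance = 1888.0000/8 = 236.0000

Variance = 236.0000


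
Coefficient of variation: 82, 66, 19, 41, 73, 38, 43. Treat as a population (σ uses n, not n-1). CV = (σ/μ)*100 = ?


Mean = 51.7143
SD = 20.7826
CV = (20.7826/51.7143)*100 = 40.1874%

CV = 40.1874%


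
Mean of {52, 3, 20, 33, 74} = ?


Sum = 52 + 3 + 20 + 33 + 74 = 182
n = 5
Mean = 182/5 = 36.4000

Mean = 36.4000


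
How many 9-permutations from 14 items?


P(14,9) = 14!/5!
= 87178291200/120
= 726485760

P(14,9) = 726485760


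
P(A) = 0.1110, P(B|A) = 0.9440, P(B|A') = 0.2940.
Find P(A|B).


P(B) = P(B|A)*P(A) + P(B|A')*P(A')
= 0.9440*0.1110 + 0.2940*0.8890
= 0.104784 + 0.261366 = 0.366150
P(A|B) = 0.104784/0.366150 = 0.2862

P(A|B) = 0.2862


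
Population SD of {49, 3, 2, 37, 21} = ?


Mean = 22.4000
Variance = 343.0400
SD = sqrt(343.0400) = 18.5213

SD = 18.5213


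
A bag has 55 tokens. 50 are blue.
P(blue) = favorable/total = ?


P = 50/55 = 0.9091

P = 0.9091


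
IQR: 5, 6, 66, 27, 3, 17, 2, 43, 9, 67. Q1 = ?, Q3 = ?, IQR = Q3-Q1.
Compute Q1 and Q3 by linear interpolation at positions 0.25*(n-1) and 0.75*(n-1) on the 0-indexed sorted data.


Sorted: 2, 3, 5, 6, 9, 17, 27, 43, 66, 67
Q1 (25th %ile) = 5.2500
Q3 (75th %ile) = 39.0000
IQR = 39.0000 - 5.2500 = 33.7500

IQR = 33.7500


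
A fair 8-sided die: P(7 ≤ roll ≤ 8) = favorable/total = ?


Favorable outcomes (7 ≤ roll ≤ 8): 2
Total outcomes = 8
P = 2/8 = 0.2500

P = 0.2500


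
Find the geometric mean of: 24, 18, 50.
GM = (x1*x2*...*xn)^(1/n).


Product = 24 × 18 × 50 = 21600
GM = 21600^(1/3) = 27.8495

GM = 27.8495


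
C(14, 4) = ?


C(14,4) = 14!/(4! × 10!)
= 87178291200/(24 × 3628800)
= 1001

C(14,4) = 1001


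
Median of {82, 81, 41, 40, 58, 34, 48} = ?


Sorted: 34, 40, 41, 48, 58, 81, 82
n = 7 (odd)
Middle value = 48

Median = 48


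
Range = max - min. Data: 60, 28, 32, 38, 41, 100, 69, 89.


Max = 100, Min = 28
Range = 100 - 28 = 72

Range = 72


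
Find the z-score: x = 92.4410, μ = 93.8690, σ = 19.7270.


z = (92.4410 - 93.8690)/19.7270
= -1.4280/19.7270
= -0.0724

z = -0.0724


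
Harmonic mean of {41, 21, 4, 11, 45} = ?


Sum of reciprocals = 1/41 + 1/21 + 1/4 + 1/11 + 1/45 = 0.435141
HM = 5/0.435141 = 11.4905

HM = 11.4905


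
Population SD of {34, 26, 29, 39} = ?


Mean = 32.0000
Variance = 24.5000
SD = sqrt(24.5000) = 4.9497

SD = 4.9497


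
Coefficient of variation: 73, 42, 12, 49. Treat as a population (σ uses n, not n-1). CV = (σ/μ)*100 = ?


Mean = 44.0000
SD = 21.7601
CV = (21.7601/44.0000)*100 = 49.4547%

CV = 49.4547%


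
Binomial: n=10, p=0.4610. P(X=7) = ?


C(10,7) = 120
p^7 = 0.004425
(1-p)^3 = 0.156591
P = 120 * 0.004425 * 0.156591 = 0.0831

P(X=7) = 0.0831


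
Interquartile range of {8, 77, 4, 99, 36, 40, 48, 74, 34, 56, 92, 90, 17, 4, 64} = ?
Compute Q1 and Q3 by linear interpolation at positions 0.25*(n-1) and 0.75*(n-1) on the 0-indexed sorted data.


Sorted: 4, 4, 8, 17, 34, 36, 40, 48, 56, 64, 74, 77, 90, 92, 99
Q1 (25th %ile) = 25.5000
Q3 (75th %ile) = 75.5000
IQR = 75.5000 - 25.5000 = 50.0000

IQR = 50.0000


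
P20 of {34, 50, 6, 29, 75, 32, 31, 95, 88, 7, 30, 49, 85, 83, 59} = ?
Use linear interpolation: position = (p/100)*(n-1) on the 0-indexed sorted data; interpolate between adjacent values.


Sorted: 6, 7, 29, 30, 31, 32, 34, 49, 50, 59, 75, 83, 85, 88, 95
n = 15
Index = 20/100 * 14 = 2.8000
Lower = data[2] = 29, Upper = data[3] = 30
P20 = 29 + 0.8000*(1) = 29.8000

P20 = 29.8000


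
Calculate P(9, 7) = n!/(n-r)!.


P(9,7) = 9!/2!
= 362880/2
= 181440

P(9,7) = 181440


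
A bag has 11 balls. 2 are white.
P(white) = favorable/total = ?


P = 2/11 = 0.1818

P = 0.1818


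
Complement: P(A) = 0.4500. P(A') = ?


P(not A) = 1 - 0.4500 = 0.5500

P(not A) = 0.5500


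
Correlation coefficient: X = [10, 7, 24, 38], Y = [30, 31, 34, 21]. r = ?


Mean X = 19.7500, Mean Y = 29.0000
SD X = 12.336430, SD Y = 4.847680
Cov = -40.000000
r = -40.000000/(12.336430*4.847680) = -0.6689

r = -0.6689


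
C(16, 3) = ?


C(16,3) = 16!/(3! × 13!)
= 20922789888000/(6 × 6227020800)
= 560

C(16,3) = 560


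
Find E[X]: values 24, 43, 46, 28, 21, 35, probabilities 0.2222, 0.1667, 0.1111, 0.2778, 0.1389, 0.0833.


E[X] = 24*0.2222 + 43*0.1667 + 46*0.1111 + 28*0.2778 + 21*0.1389 + 35*0.0833
= 5.3328 + 7.1681 + 5.1106 + 7.7784 + 2.9169 + 2.9155
= 31.2223

E[X] = 31.2223


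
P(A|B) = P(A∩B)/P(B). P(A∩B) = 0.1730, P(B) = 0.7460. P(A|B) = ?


P(A|B) = 0.1730/0.7460 = 0.2319

P(A|B) = 0.2319


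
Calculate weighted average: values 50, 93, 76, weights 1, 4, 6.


Numerator = 50*1 + 93*4 + 76*6 = 878
Denominator = 1 + 4 + 6 = 11
WM = 878/11 = 79.8182

WM = 79.8182


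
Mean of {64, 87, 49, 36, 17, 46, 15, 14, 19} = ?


Sum = 64 + 87 + 49 + 36 + 17 + 46 + 15 + 14 + 19 = 347
n = 9
Mean = 347/9 = 38.5556

Mean = 38.5556


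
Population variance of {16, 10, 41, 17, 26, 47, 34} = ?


Mean = 27.2857
Squared deviations: 127.3673, 298.7959, 188.0816, 105.7959, 1.6531, 388.6531, 45.0816
Sum = 1155.4286
Variance = 1155.4286/7 = 165.0612

Variance = 165.0612


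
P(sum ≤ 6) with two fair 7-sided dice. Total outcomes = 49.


Total outcomes = 7×7 = 49
Favorable (sum ≤ 6): 15
P = 15/49 = 0.3061

P = 0.3061


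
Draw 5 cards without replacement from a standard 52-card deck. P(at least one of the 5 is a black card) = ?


P(at least one) = 1 - P(none)
P(none) = (26/52) × (25/51) × (24/50) × (23/49) × (22/48) = 0.025310
P(at least one) = 1 - 0.025310 = 0.9747

P = 0.9747


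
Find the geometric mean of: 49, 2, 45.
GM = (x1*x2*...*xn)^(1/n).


Product = 49 × 2 × 45 = 4410
GM = 4410^(1/3) = 16.3988

GM = 16.3988


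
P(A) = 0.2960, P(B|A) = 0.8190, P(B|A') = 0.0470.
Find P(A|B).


P(B) = P(B|A)*P(A) + P(B|A')*P(A')
= 0.8190*0.2960 + 0.0470*0.7040
= 0.242424 + 0.033088 = 0.275512
P(A|B) = 0.242424/0.275512 = 0.8799

P(A|B) = 0.8799


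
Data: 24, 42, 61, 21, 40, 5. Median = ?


Sorted: 5, 21, 24, 40, 42, 61
n = 6 (even)
Middle values: 24 and 40
Median = (24+40)/2 = 32.0000

Median = 32.0000


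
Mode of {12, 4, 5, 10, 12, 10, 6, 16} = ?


Frequencies: 4:1, 5:1, 6:1, 10:2, 12:2, 16:1
Max frequency = 2
Mode = 10, 12

Mode = 10, 12


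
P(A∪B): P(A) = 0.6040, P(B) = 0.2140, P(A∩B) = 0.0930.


P(A∪B) = 0.6040 + 0.2140 - 0.0930
= 0.8180 - 0.0930
= 0.7250

P(A∪B) = 0.7250


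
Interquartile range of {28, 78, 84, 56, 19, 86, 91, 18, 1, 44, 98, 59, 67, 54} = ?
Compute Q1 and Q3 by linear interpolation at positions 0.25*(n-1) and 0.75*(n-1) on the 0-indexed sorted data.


Sorted: 1, 18, 19, 28, 44, 54, 56, 59, 67, 78, 84, 86, 91, 98
Q1 (25th %ile) = 32.0000
Q3 (75th %ile) = 82.5000
IQR = 82.5000 - 32.0000 = 50.5000

IQR = 50.5000


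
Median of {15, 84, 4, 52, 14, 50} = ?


Sorted: 4, 14, 15, 50, 52, 84
n = 6 (even)
Middle values: 15 and 50
Median = (15+50)/2 = 32.5000

Median = 32.5000


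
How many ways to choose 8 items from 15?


C(15,8) = 15!/(8! × 7!)
= 1307674368000/(40320 × 5040)
= 6435

C(15,8) = 6435


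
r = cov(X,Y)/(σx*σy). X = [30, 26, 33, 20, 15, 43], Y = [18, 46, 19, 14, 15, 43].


Mean X = 27.8333, Mean Y = 25.8333
SD X = 9.044642, SD Y = 13.334375
Cov = 67.138889
r = 67.138889/(9.044642*13.334375) = 0.5567

r = 0.5567


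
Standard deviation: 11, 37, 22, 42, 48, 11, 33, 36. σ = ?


Mean = 30.0000
Variance = 168.5000
SD = sqrt(168.5000) = 12.9808

SD = 12.9808


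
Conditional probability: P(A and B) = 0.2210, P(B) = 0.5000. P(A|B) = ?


P(A|B) = 0.2210/0.5000 = 0.4420

P(A|B) = 0.4420


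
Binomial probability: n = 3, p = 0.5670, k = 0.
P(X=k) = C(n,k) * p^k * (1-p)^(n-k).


C(3,0) = 1
p^0 = 1.000000
(1-p)^3 = 0.081183
P = 1 * 1.000000 * 0.081183 = 0.0812

P(X=0) = 0.0812


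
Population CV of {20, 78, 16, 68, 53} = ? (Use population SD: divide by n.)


Mean = 47.0000
SD = 25.0120
CV = (25.0120/47.0000)*100 = 53.2170%

CV = 53.2170%


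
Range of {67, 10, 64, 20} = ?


Max = 67, Min = 10
Range = 67 - 10 = 57

Range = 57


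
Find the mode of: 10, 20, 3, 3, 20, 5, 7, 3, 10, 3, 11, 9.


Frequencies: 3:4, 5:1, 7:1, 9:1, 10:2, 11:1, 20:2
Max frequency = 4
Mode = 3

Mode = 3


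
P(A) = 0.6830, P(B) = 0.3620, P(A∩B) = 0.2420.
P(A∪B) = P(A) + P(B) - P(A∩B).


P(A∪B) = 0.6830 + 0.3620 - 0.2420
= 1.0450 - 0.2420
= 0.8030

P(A∪B) = 0.8030


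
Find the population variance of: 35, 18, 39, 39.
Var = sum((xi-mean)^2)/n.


Mean = 32.7500
Squared deviations: 5.0625, 217.5625, 39.0625, 39.0625
Sum = 300.7500
Variance = 300.7500/4 = 75.1875

Variance = 75.1875


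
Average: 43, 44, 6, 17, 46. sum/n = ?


Sum = 43 + 44 + 6 + 17 + 46 = 156
n = 5
Mean = 156/5 = 31.2000

Mean = 31.2000


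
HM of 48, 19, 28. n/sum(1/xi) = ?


Sum of reciprocals = 1/48 + 1/19 + 1/28 = 0.109179
HM = 3/0.109179 = 27.4778

HM = 27.4778


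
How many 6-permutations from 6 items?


P(6,6) = 6!/0!
= 720/1
= 720

P(6,6) = 720


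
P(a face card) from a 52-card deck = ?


12 face cards in 52 cards
P = 12/52 = 0.2308

P = 0.2308


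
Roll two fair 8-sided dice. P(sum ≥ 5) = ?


Total outcomes = 8×8 = 64
Favorable (sum ≥ 5): 58
P = 58/64 = 0.9062

P = 0.9062


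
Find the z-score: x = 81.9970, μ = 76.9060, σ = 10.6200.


z = (81.9970 - 76.9060)/10.6200
= 5.0910/10.6200
= 0.4794

z = 0.4794


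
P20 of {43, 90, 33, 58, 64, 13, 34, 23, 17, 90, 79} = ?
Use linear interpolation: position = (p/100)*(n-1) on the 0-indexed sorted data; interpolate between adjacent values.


Sorted: 13, 17, 23, 33, 34, 43, 58, 64, 79, 90, 90
n = 11
Index = 20/100 * 10 = 2.0000
Lower = data[2] = 23, Upper = data[3] = 33
P20 = 23 + 0*(10) = 23.0000

P20 = 23.0000


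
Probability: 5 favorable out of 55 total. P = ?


P = 5/55 = 0.0909

P = 0.0909


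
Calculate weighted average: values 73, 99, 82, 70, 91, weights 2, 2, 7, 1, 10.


Numerator = 73*2 + 99*2 + 82*7 + 70*1 + 91*10 = 1898
Denominator = 2 + 2 + 7 + 1 + 10 = 22
WM = 1898/22 = 86.2727

WM = 86.2727


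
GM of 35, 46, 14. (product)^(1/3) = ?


Product = 35 × 46 × 14 = 22540
GM = 22540^(1/3) = 28.2478

GM = 28.2478


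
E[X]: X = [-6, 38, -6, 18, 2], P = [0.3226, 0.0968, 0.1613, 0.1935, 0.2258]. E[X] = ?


E[X] = -6*0.3226 + 38*0.0968 - 6*0.1613 + 18*0.1935 + 2*0.2258
= -1.9356 + 3.6784 - 0.9678 + 3.4830 + 0.4516
= 4.7096

E[X] = 4.7096


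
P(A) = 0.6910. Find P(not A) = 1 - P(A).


P(not A) = 1 - 0.6910 = 0.3090

P(not A) = 0.3090


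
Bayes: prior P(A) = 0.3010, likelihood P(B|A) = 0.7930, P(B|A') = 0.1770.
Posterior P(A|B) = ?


P(B) = P(B|A)*P(A) + P(B|A')*P(A')
= 0.7930*0.3010 + 0.1770*0.6990
= 0.238693 + 0.123723 = 0.362416
P(A|B) = 0.238693/0.362416 = 0.6586

P(A|B) = 0.6586


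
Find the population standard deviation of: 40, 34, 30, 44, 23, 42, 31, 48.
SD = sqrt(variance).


Mean = 36.5000
Variance = 61.5000
SD = sqrt(61.5000) = 7.8422

SD = 7.8422
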